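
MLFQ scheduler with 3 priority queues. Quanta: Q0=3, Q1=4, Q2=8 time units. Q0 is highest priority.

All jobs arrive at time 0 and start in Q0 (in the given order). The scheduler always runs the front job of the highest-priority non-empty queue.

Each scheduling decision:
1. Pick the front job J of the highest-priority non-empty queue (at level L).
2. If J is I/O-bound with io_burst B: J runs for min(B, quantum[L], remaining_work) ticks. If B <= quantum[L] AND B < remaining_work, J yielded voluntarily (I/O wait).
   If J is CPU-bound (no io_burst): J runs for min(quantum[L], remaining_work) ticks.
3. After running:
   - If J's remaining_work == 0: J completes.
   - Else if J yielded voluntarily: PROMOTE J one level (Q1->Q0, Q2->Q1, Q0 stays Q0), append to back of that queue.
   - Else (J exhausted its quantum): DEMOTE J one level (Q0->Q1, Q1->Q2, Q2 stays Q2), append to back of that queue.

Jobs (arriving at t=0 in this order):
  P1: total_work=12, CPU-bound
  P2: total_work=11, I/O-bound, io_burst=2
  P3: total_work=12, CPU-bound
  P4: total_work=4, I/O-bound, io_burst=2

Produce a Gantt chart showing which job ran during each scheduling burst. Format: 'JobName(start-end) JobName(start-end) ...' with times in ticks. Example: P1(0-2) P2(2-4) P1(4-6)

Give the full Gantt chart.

Answer: P1(0-3) P2(3-5) P3(5-8) P4(8-10) P2(10-12) P4(12-14) P2(14-16) P2(16-18) P2(18-20) P2(20-21) P1(21-25) P3(25-29) P1(29-34) P3(34-39)

Derivation:
t=0-3: P1@Q0 runs 3, rem=9, quantum used, demote→Q1. Q0=[P2,P3,P4] Q1=[P1] Q2=[]
t=3-5: P2@Q0 runs 2, rem=9, I/O yield, promote→Q0. Q0=[P3,P4,P2] Q1=[P1] Q2=[]
t=5-8: P3@Q0 runs 3, rem=9, quantum used, demote→Q1. Q0=[P4,P2] Q1=[P1,P3] Q2=[]
t=8-10: P4@Q0 runs 2, rem=2, I/O yield, promote→Q0. Q0=[P2,P4] Q1=[P1,P3] Q2=[]
t=10-12: P2@Q0 runs 2, rem=7, I/O yield, promote→Q0. Q0=[P4,P2] Q1=[P1,P3] Q2=[]
t=12-14: P4@Q0 runs 2, rem=0, completes. Q0=[P2] Q1=[P1,P3] Q2=[]
t=14-16: P2@Q0 runs 2, rem=5, I/O yield, promote→Q0. Q0=[P2] Q1=[P1,P3] Q2=[]
t=16-18: P2@Q0 runs 2, rem=3, I/O yield, promote→Q0. Q0=[P2] Q1=[P1,P3] Q2=[]
t=18-20: P2@Q0 runs 2, rem=1, I/O yield, promote→Q0. Q0=[P2] Q1=[P1,P3] Q2=[]
t=20-21: P2@Q0 runs 1, rem=0, completes. Q0=[] Q1=[P1,P3] Q2=[]
t=21-25: P1@Q1 runs 4, rem=5, quantum used, demote→Q2. Q0=[] Q1=[P3] Q2=[P1]
t=25-29: P3@Q1 runs 4, rem=5, quantum used, demote→Q2. Q0=[] Q1=[] Q2=[P1,P3]
t=29-34: P1@Q2 runs 5, rem=0, completes. Q0=[] Q1=[] Q2=[P3]
t=34-39: P3@Q2 runs 5, rem=0, completes. Q0=[] Q1=[] Q2=[]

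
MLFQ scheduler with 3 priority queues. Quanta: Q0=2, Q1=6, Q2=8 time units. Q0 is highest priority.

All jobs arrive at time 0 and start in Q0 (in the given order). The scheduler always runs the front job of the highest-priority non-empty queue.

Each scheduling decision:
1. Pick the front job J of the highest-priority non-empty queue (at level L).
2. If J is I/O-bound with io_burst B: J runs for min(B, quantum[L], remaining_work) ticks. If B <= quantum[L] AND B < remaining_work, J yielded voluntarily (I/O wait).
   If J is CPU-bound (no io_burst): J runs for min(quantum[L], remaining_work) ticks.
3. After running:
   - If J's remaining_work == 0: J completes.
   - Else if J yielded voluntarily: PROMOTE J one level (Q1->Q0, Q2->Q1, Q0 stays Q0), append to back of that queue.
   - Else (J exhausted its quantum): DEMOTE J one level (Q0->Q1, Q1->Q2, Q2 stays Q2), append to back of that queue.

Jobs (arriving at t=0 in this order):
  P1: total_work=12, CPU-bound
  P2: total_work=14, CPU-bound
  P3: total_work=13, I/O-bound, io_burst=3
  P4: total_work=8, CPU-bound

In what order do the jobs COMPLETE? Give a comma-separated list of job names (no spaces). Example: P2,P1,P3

t=0-2: P1@Q0 runs 2, rem=10, quantum used, demote→Q1. Q0=[P2,P3,P4] Q1=[P1] Q2=[]
t=2-4: P2@Q0 runs 2, rem=12, quantum used, demote→Q1. Q0=[P3,P4] Q1=[P1,P2] Q2=[]
t=4-6: P3@Q0 runs 2, rem=11, quantum used, demote→Q1. Q0=[P4] Q1=[P1,P2,P3] Q2=[]
t=6-8: P4@Q0 runs 2, rem=6, quantum used, demote→Q1. Q0=[] Q1=[P1,P2,P3,P4] Q2=[]
t=8-14: P1@Q1 runs 6, rem=4, quantum used, demote→Q2. Q0=[] Q1=[P2,P3,P4] Q2=[P1]
t=14-20: P2@Q1 runs 6, rem=6, quantum used, demote→Q2. Q0=[] Q1=[P3,P4] Q2=[P1,P2]
t=20-23: P3@Q1 runs 3, rem=8, I/O yield, promote→Q0. Q0=[P3] Q1=[P4] Q2=[P1,P2]
t=23-25: P3@Q0 runs 2, rem=6, quantum used, demote→Q1. Q0=[] Q1=[P4,P3] Q2=[P1,P2]
t=25-31: P4@Q1 runs 6, rem=0, completes. Q0=[] Q1=[P3] Q2=[P1,P2]
t=31-34: P3@Q1 runs 3, rem=3, I/O yield, promote→Q0. Q0=[P3] Q1=[] Q2=[P1,P2]
t=34-36: P3@Q0 runs 2, rem=1, quantum used, demote→Q1. Q0=[] Q1=[P3] Q2=[P1,P2]
t=36-37: P3@Q1 runs 1, rem=0, completes. Q0=[] Q1=[] Q2=[P1,P2]
t=37-41: P1@Q2 runs 4, rem=0, completes. Q0=[] Q1=[] Q2=[P2]
t=41-47: P2@Q2 runs 6, rem=0, completes. Q0=[] Q1=[] Q2=[]

Answer: P4,P3,P1,P2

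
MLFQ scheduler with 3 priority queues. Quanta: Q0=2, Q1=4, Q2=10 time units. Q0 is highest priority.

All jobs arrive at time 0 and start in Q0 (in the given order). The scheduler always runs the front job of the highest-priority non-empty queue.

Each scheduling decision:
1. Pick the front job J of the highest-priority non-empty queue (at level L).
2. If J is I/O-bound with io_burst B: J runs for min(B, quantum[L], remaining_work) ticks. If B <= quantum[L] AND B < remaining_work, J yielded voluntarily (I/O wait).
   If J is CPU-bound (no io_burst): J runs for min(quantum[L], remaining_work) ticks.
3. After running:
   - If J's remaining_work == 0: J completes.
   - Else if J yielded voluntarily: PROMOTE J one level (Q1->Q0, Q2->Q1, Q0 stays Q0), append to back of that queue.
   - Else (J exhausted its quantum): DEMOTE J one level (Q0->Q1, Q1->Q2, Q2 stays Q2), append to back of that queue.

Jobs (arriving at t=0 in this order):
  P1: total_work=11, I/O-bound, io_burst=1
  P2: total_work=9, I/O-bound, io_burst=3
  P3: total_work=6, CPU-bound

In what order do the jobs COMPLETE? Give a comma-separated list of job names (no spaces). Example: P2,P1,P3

Answer: P1,P3,P2

Derivation:
t=0-1: P1@Q0 runs 1, rem=10, I/O yield, promote→Q0. Q0=[P2,P3,P1] Q1=[] Q2=[]
t=1-3: P2@Q0 runs 2, rem=7, quantum used, demote→Q1. Q0=[P3,P1] Q1=[P2] Q2=[]
t=3-5: P3@Q0 runs 2, rem=4, quantum used, demote→Q1. Q0=[P1] Q1=[P2,P3] Q2=[]
t=5-6: P1@Q0 runs 1, rem=9, I/O yield, promote→Q0. Q0=[P1] Q1=[P2,P3] Q2=[]
t=6-7: P1@Q0 runs 1, rem=8, I/O yield, promote→Q0. Q0=[P1] Q1=[P2,P3] Q2=[]
t=7-8: P1@Q0 runs 1, rem=7, I/O yield, promote→Q0. Q0=[P1] Q1=[P2,P3] Q2=[]
t=8-9: P1@Q0 runs 1, rem=6, I/O yield, promote→Q0. Q0=[P1] Q1=[P2,P3] Q2=[]
t=9-10: P1@Q0 runs 1, rem=5, I/O yield, promote→Q0. Q0=[P1] Q1=[P2,P3] Q2=[]
t=10-11: P1@Q0 runs 1, rem=4, I/O yield, promote→Q0. Q0=[P1] Q1=[P2,P3] Q2=[]
t=11-12: P1@Q0 runs 1, rem=3, I/O yield, promote→Q0. Q0=[P1] Q1=[P2,P3] Q2=[]
t=12-13: P1@Q0 runs 1, rem=2, I/O yield, promote→Q0. Q0=[P1] Q1=[P2,P3] Q2=[]
t=13-14: P1@Q0 runs 1, rem=1, I/O yield, promote→Q0. Q0=[P1] Q1=[P2,P3] Q2=[]
t=14-15: P1@Q0 runs 1, rem=0, completes. Q0=[] Q1=[P2,P3] Q2=[]
t=15-18: P2@Q1 runs 3, rem=4, I/O yield, promote→Q0. Q0=[P2] Q1=[P3] Q2=[]
t=18-20: P2@Q0 runs 2, rem=2, quantum used, demote→Q1. Q0=[] Q1=[P3,P2] Q2=[]
t=20-24: P3@Q1 runs 4, rem=0, completes. Q0=[] Q1=[P2] Q2=[]
t=24-26: P2@Q1 runs 2, rem=0, completes. Q0=[] Q1=[] Q2=[]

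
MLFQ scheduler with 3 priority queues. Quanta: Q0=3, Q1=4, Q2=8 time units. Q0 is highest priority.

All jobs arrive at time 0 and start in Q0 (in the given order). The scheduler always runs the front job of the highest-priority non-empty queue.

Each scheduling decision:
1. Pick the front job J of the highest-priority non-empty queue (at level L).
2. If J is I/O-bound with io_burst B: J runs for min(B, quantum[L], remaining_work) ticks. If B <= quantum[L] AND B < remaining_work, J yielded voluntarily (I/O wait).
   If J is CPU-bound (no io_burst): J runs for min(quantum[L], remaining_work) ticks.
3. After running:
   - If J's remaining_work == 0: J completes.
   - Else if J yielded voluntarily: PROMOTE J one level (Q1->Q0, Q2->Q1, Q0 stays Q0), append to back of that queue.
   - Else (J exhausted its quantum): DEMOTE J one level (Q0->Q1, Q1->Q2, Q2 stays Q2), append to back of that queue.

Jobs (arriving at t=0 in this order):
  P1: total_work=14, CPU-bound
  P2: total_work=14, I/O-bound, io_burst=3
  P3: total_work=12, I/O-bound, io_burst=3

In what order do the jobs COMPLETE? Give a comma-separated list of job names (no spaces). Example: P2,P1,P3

Answer: P3,P2,P1

Derivation:
t=0-3: P1@Q0 runs 3, rem=11, quantum used, demote→Q1. Q0=[P2,P3] Q1=[P1] Q2=[]
t=3-6: P2@Q0 runs 3, rem=11, I/O yield, promote→Q0. Q0=[P3,P2] Q1=[P1] Q2=[]
t=6-9: P3@Q0 runs 3, rem=9, I/O yield, promote→Q0. Q0=[P2,P3] Q1=[P1] Q2=[]
t=9-12: P2@Q0 runs 3, rem=8, I/O yield, promote→Q0. Q0=[P3,P2] Q1=[P1] Q2=[]
t=12-15: P3@Q0 runs 3, rem=6, I/O yield, promote→Q0. Q0=[P2,P3] Q1=[P1] Q2=[]
t=15-18: P2@Q0 runs 3, rem=5, I/O yield, promote→Q0. Q0=[P3,P2] Q1=[P1] Q2=[]
t=18-21: P3@Q0 runs 3, rem=3, I/O yield, promote→Q0. Q0=[P2,P3] Q1=[P1] Q2=[]
t=21-24: P2@Q0 runs 3, rem=2, I/O yield, promote→Q0. Q0=[P3,P2] Q1=[P1] Q2=[]
t=24-27: P3@Q0 runs 3, rem=0, completes. Q0=[P2] Q1=[P1] Q2=[]
t=27-29: P2@Q0 runs 2, rem=0, completes. Q0=[] Q1=[P1] Q2=[]
t=29-33: P1@Q1 runs 4, rem=7, quantum used, demote→Q2. Q0=[] Q1=[] Q2=[P1]
t=33-40: P1@Q2 runs 7, rem=0, completes. Q0=[] Q1=[] Q2=[]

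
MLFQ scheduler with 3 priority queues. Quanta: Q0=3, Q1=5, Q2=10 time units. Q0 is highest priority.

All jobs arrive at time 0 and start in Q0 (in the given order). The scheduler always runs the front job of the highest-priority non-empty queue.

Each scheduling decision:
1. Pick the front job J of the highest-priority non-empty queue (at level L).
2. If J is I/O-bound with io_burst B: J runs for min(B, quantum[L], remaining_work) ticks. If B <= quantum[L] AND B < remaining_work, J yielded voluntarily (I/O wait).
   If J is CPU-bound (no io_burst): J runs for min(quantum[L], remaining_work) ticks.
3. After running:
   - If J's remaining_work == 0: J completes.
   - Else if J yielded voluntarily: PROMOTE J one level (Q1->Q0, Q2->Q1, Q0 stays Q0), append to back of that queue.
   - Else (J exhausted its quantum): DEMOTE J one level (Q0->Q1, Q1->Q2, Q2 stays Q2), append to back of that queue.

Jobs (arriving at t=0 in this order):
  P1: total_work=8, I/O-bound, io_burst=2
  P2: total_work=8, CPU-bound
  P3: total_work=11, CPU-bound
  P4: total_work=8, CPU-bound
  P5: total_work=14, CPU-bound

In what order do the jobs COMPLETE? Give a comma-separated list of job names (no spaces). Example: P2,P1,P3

t=0-2: P1@Q0 runs 2, rem=6, I/O yield, promote→Q0. Q0=[P2,P3,P4,P5,P1] Q1=[] Q2=[]
t=2-5: P2@Q0 runs 3, rem=5, quantum used, demote→Q1. Q0=[P3,P4,P5,P1] Q1=[P2] Q2=[]
t=5-8: P3@Q0 runs 3, rem=8, quantum used, demote→Q1. Q0=[P4,P5,P1] Q1=[P2,P3] Q2=[]
t=8-11: P4@Q0 runs 3, rem=5, quantum used, demote→Q1. Q0=[P5,P1] Q1=[P2,P3,P4] Q2=[]
t=11-14: P5@Q0 runs 3, rem=11, quantum used, demote→Q1. Q0=[P1] Q1=[P2,P3,P4,P5] Q2=[]
t=14-16: P1@Q0 runs 2, rem=4, I/O yield, promote→Q0. Q0=[P1] Q1=[P2,P3,P4,P5] Q2=[]
t=16-18: P1@Q0 runs 2, rem=2, I/O yield, promote→Q0. Q0=[P1] Q1=[P2,P3,P4,P5] Q2=[]
t=18-20: P1@Q0 runs 2, rem=0, completes. Q0=[] Q1=[P2,P3,P4,P5] Q2=[]
t=20-25: P2@Q1 runs 5, rem=0, completes. Q0=[] Q1=[P3,P4,P5] Q2=[]
t=25-30: P3@Q1 runs 5, rem=3, quantum used, demote→Q2. Q0=[] Q1=[P4,P5] Q2=[P3]
t=30-35: P4@Q1 runs 5, rem=0, completes. Q0=[] Q1=[P5] Q2=[P3]
t=35-40: P5@Q1 runs 5, rem=6, quantum used, demote→Q2. Q0=[] Q1=[] Q2=[P3,P5]
t=40-43: P3@Q2 runs 3, rem=0, completes. Q0=[] Q1=[] Q2=[P5]
t=43-49: P5@Q2 runs 6, rem=0, completes. Q0=[] Q1=[] Q2=[]

Answer: P1,P2,P4,P3,P5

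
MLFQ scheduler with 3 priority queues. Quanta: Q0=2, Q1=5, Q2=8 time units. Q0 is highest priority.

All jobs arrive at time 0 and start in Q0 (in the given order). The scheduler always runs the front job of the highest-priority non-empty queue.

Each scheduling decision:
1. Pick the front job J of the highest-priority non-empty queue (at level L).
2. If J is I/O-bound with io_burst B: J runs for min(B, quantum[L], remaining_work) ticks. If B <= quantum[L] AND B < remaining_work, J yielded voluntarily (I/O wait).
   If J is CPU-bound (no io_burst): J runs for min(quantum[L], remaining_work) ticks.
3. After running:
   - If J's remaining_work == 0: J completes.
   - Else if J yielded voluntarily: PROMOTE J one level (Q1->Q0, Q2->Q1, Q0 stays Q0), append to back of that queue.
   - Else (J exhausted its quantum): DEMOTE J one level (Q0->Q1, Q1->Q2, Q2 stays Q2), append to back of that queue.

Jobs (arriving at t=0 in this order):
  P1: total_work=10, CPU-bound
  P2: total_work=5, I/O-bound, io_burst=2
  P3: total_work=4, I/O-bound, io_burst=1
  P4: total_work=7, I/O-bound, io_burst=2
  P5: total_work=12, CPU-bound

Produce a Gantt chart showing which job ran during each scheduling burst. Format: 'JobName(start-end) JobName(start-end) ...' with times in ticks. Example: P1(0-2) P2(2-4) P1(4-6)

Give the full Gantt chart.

t=0-2: P1@Q0 runs 2, rem=8, quantum used, demote→Q1. Q0=[P2,P3,P4,P5] Q1=[P1] Q2=[]
t=2-4: P2@Q0 runs 2, rem=3, I/O yield, promote→Q0. Q0=[P3,P4,P5,P2] Q1=[P1] Q2=[]
t=4-5: P3@Q0 runs 1, rem=3, I/O yield, promote→Q0. Q0=[P4,P5,P2,P3] Q1=[P1] Q2=[]
t=5-7: P4@Q0 runs 2, rem=5, I/O yield, promote→Q0. Q0=[P5,P2,P3,P4] Q1=[P1] Q2=[]
t=7-9: P5@Q0 runs 2, rem=10, quantum used, demote→Q1. Q0=[P2,P3,P4] Q1=[P1,P5] Q2=[]
t=9-11: P2@Q0 runs 2, rem=1, I/O yield, promote→Q0. Q0=[P3,P4,P2] Q1=[P1,P5] Q2=[]
t=11-12: P3@Q0 runs 1, rem=2, I/O yield, promote→Q0. Q0=[P4,P2,P3] Q1=[P1,P5] Q2=[]
t=12-14: P4@Q0 runs 2, rem=3, I/O yield, promote→Q0. Q0=[P2,P3,P4] Q1=[P1,P5] Q2=[]
t=14-15: P2@Q0 runs 1, rem=0, completes. Q0=[P3,P4] Q1=[P1,P5] Q2=[]
t=15-16: P3@Q0 runs 1, rem=1, I/O yield, promote→Q0. Q0=[P4,P3] Q1=[P1,P5] Q2=[]
t=16-18: P4@Q0 runs 2, rem=1, I/O yield, promote→Q0. Q0=[P3,P4] Q1=[P1,P5] Q2=[]
t=18-19: P3@Q0 runs 1, rem=0, completes. Q0=[P4] Q1=[P1,P5] Q2=[]
t=19-20: P4@Q0 runs 1, rem=0, completes. Q0=[] Q1=[P1,P5] Q2=[]
t=20-25: P1@Q1 runs 5, rem=3, quantum used, demote→Q2. Q0=[] Q1=[P5] Q2=[P1]
t=25-30: P5@Q1 runs 5, rem=5, quantum used, demote→Q2. Q0=[] Q1=[] Q2=[P1,P5]
t=30-33: P1@Q2 runs 3, rem=0, completes. Q0=[] Q1=[] Q2=[P5]
t=33-38: P5@Q2 runs 5, rem=0, completes. Q0=[] Q1=[] Q2=[]

Answer: P1(0-2) P2(2-4) P3(4-5) P4(5-7) P5(7-9) P2(9-11) P3(11-12) P4(12-14) P2(14-15) P3(15-16) P4(16-18) P3(18-19) P4(19-20) P1(20-25) P5(25-30) P1(30-33) P5(33-38)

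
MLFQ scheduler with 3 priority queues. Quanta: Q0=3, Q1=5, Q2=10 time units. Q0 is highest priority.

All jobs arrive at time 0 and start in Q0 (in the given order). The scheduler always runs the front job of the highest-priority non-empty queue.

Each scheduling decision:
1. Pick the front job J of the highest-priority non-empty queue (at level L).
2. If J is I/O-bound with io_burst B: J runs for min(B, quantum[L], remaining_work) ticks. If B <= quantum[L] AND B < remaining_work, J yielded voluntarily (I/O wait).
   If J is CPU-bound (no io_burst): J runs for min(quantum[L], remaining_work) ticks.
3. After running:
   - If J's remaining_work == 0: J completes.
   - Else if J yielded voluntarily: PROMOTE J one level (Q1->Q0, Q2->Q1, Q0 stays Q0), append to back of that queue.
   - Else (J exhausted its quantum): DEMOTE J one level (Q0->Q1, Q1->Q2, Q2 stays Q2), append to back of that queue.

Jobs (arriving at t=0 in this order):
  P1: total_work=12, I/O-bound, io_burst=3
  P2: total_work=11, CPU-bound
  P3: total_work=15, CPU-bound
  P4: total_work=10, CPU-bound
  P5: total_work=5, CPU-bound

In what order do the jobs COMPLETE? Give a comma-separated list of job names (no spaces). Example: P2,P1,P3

Answer: P1,P5,P2,P3,P4

Derivation:
t=0-3: P1@Q0 runs 3, rem=9, I/O yield, promote→Q0. Q0=[P2,P3,P4,P5,P1] Q1=[] Q2=[]
t=3-6: P2@Q0 runs 3, rem=8, quantum used, demote→Q1. Q0=[P3,P4,P5,P1] Q1=[P2] Q2=[]
t=6-9: P3@Q0 runs 3, rem=12, quantum used, demote→Q1. Q0=[P4,P5,P1] Q1=[P2,P3] Q2=[]
t=9-12: P4@Q0 runs 3, rem=7, quantum used, demote→Q1. Q0=[P5,P1] Q1=[P2,P3,P4] Q2=[]
t=12-15: P5@Q0 runs 3, rem=2, quantum used, demote→Q1. Q0=[P1] Q1=[P2,P3,P4,P5] Q2=[]
t=15-18: P1@Q0 runs 3, rem=6, I/O yield, promote→Q0. Q0=[P1] Q1=[P2,P3,P4,P5] Q2=[]
t=18-21: P1@Q0 runs 3, rem=3, I/O yield, promote→Q0. Q0=[P1] Q1=[P2,P3,P4,P5] Q2=[]
t=21-24: P1@Q0 runs 3, rem=0, completes. Q0=[] Q1=[P2,P3,P4,P5] Q2=[]
t=24-29: P2@Q1 runs 5, rem=3, quantum used, demote→Q2. Q0=[] Q1=[P3,P4,P5] Q2=[P2]
t=29-34: P3@Q1 runs 5, rem=7, quantum used, demote→Q2. Q0=[] Q1=[P4,P5] Q2=[P2,P3]
t=34-39: P4@Q1 runs 5, rem=2, quantum used, demote→Q2. Q0=[] Q1=[P5] Q2=[P2,P3,P4]
t=39-41: P5@Q1 runs 2, rem=0, completes. Q0=[] Q1=[] Q2=[P2,P3,P4]
t=41-44: P2@Q2 runs 3, rem=0, completes. Q0=[] Q1=[] Q2=[P3,P4]
t=44-51: P3@Q2 runs 7, rem=0, completes. Q0=[] Q1=[] Q2=[P4]
t=51-53: P4@Q2 runs 2, rem=0, completes. Q0=[] Q1=[] Q2=[]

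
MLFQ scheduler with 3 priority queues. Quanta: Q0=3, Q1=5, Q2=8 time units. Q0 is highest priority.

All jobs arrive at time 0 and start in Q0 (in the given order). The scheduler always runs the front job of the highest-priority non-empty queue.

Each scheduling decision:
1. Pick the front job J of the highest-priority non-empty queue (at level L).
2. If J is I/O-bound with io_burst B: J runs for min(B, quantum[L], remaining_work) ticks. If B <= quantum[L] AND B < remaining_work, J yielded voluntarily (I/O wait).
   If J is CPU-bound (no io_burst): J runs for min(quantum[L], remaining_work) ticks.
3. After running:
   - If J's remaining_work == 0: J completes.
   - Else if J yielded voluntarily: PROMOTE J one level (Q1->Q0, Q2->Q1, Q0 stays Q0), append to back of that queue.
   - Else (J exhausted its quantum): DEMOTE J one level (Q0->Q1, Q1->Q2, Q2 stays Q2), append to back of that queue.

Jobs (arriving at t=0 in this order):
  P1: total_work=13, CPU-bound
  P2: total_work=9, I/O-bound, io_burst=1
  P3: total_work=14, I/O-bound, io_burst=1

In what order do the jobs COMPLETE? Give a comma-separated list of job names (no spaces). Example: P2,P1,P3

Answer: P2,P3,P1

Derivation:
t=0-3: P1@Q0 runs 3, rem=10, quantum used, demote→Q1. Q0=[P2,P3] Q1=[P1] Q2=[]
t=3-4: P2@Q0 runs 1, rem=8, I/O yield, promote→Q0. Q0=[P3,P2] Q1=[P1] Q2=[]
t=4-5: P3@Q0 runs 1, rem=13, I/O yield, promote→Q0. Q0=[P2,P3] Q1=[P1] Q2=[]
t=5-6: P2@Q0 runs 1, rem=7, I/O yield, promote→Q0. Q0=[P3,P2] Q1=[P1] Q2=[]
t=6-7: P3@Q0 runs 1, rem=12, I/O yield, promote→Q0. Q0=[P2,P3] Q1=[P1] Q2=[]
t=7-8: P2@Q0 runs 1, rem=6, I/O yield, promote→Q0. Q0=[P3,P2] Q1=[P1] Q2=[]
t=8-9: P3@Q0 runs 1, rem=11, I/O yield, promote→Q0. Q0=[P2,P3] Q1=[P1] Q2=[]
t=9-10: P2@Q0 runs 1, rem=5, I/O yield, promote→Q0. Q0=[P3,P2] Q1=[P1] Q2=[]
t=10-11: P3@Q0 runs 1, rem=10, I/O yield, promote→Q0. Q0=[P2,P3] Q1=[P1] Q2=[]
t=11-12: P2@Q0 runs 1, rem=4, I/O yield, promote→Q0. Q0=[P3,P2] Q1=[P1] Q2=[]
t=12-13: P3@Q0 runs 1, rem=9, I/O yield, promote→Q0. Q0=[P2,P3] Q1=[P1] Q2=[]
t=13-14: P2@Q0 runs 1, rem=3, I/O yield, promote→Q0. Q0=[P3,P2] Q1=[P1] Q2=[]
t=14-15: P3@Q0 runs 1, rem=8, I/O yield, promote→Q0. Q0=[P2,P3] Q1=[P1] Q2=[]
t=15-16: P2@Q0 runs 1, rem=2, I/O yield, promote→Q0. Q0=[P3,P2] Q1=[P1] Q2=[]
t=16-17: P3@Q0 runs 1, rem=7, I/O yield, promote→Q0. Q0=[P2,P3] Q1=[P1] Q2=[]
t=17-18: P2@Q0 runs 1, rem=1, I/O yield, promote→Q0. Q0=[P3,P2] Q1=[P1] Q2=[]
t=18-19: P3@Q0 runs 1, rem=6, I/O yield, promote→Q0. Q0=[P2,P3] Q1=[P1] Q2=[]
t=19-20: P2@Q0 runs 1, rem=0, completes. Q0=[P3] Q1=[P1] Q2=[]
t=20-21: P3@Q0 runs 1, rem=5, I/O yield, promote→Q0. Q0=[P3] Q1=[P1] Q2=[]
t=21-22: P3@Q0 runs 1, rem=4, I/O yield, promote→Q0. Q0=[P3] Q1=[P1] Q2=[]
t=22-23: P3@Q0 runs 1, rem=3, I/O yield, promote→Q0. Q0=[P3] Q1=[P1] Q2=[]
t=23-24: P3@Q0 runs 1, rem=2, I/O yield, promote→Q0. Q0=[P3] Q1=[P1] Q2=[]
t=24-25: P3@Q0 runs 1, rem=1, I/O yield, promote→Q0. Q0=[P3] Q1=[P1] Q2=[]
t=25-26: P3@Q0 runs 1, rem=0, completes. Q0=[] Q1=[P1] Q2=[]
t=26-31: P1@Q1 runs 5, rem=5, quantum used, demote→Q2. Q0=[] Q1=[] Q2=[P1]
t=31-36: P1@Q2 runs 5, rem=0, completes. Q0=[] Q1=[] Q2=[]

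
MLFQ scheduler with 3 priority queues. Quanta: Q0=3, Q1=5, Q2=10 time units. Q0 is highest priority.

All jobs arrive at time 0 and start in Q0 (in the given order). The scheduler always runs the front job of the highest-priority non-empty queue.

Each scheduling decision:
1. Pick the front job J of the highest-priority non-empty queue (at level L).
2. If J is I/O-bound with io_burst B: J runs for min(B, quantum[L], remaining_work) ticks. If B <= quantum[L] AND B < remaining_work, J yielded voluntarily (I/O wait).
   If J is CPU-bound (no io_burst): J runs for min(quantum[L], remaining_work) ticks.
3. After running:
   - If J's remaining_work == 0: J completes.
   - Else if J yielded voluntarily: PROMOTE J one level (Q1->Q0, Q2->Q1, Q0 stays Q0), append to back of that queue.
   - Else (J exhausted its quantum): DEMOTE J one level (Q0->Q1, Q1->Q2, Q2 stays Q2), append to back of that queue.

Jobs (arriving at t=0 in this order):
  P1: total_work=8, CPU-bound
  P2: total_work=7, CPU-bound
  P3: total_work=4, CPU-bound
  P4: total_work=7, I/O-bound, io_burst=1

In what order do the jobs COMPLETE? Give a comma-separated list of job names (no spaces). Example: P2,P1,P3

Answer: P4,P1,P2,P3

Derivation:
t=0-3: P1@Q0 runs 3, rem=5, quantum used, demote→Q1. Q0=[P2,P3,P4] Q1=[P1] Q2=[]
t=3-6: P2@Q0 runs 3, rem=4, quantum used, demote→Q1. Q0=[P3,P4] Q1=[P1,P2] Q2=[]
t=6-9: P3@Q0 runs 3, rem=1, quantum used, demote→Q1. Q0=[P4] Q1=[P1,P2,P3] Q2=[]
t=9-10: P4@Q0 runs 1, rem=6, I/O yield, promote→Q0. Q0=[P4] Q1=[P1,P2,P3] Q2=[]
t=10-11: P4@Q0 runs 1, rem=5, I/O yield, promote→Q0. Q0=[P4] Q1=[P1,P2,P3] Q2=[]
t=11-12: P4@Q0 runs 1, rem=4, I/O yield, promote→Q0. Q0=[P4] Q1=[P1,P2,P3] Q2=[]
t=12-13: P4@Q0 runs 1, rem=3, I/O yield, promote→Q0. Q0=[P4] Q1=[P1,P2,P3] Q2=[]
t=13-14: P4@Q0 runs 1, rem=2, I/O yield, promote→Q0. Q0=[P4] Q1=[P1,P2,P3] Q2=[]
t=14-15: P4@Q0 runs 1, rem=1, I/O yield, promote→Q0. Q0=[P4] Q1=[P1,P2,P3] Q2=[]
t=15-16: P4@Q0 runs 1, rem=0, completes. Q0=[] Q1=[P1,P2,P3] Q2=[]
t=16-21: P1@Q1 runs 5, rem=0, completes. Q0=[] Q1=[P2,P3] Q2=[]
t=21-25: P2@Q1 runs 4, rem=0, completes. Q0=[] Q1=[P3] Q2=[]
t=25-26: P3@Q1 runs 1, rem=0, completes. Q0=[] Q1=[] Q2=[]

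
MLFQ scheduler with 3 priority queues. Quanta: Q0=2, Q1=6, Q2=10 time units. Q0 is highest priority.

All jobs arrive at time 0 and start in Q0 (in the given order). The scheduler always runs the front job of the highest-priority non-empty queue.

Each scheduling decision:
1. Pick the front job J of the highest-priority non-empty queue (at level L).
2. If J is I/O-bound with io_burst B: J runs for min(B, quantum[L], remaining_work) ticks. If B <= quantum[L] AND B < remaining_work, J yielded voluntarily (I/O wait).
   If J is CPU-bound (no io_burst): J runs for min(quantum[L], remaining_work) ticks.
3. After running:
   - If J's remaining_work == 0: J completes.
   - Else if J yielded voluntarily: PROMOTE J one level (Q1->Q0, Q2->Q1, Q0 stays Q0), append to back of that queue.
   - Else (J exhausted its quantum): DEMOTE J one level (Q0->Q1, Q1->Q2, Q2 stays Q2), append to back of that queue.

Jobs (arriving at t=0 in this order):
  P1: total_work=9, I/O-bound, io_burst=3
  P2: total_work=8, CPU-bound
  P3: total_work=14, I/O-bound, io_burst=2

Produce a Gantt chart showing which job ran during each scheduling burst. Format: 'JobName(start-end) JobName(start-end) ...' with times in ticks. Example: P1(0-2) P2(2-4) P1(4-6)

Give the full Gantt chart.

t=0-2: P1@Q0 runs 2, rem=7, quantum used, demote→Q1. Q0=[P2,P3] Q1=[P1] Q2=[]
t=2-4: P2@Q0 runs 2, rem=6, quantum used, demote→Q1. Q0=[P3] Q1=[P1,P2] Q2=[]
t=4-6: P3@Q0 runs 2, rem=12, I/O yield, promote→Q0. Q0=[P3] Q1=[P1,P2] Q2=[]
t=6-8: P3@Q0 runs 2, rem=10, I/O yield, promote→Q0. Q0=[P3] Q1=[P1,P2] Q2=[]
t=8-10: P3@Q0 runs 2, rem=8, I/O yield, promote→Q0. Q0=[P3] Q1=[P1,P2] Q2=[]
t=10-12: P3@Q0 runs 2, rem=6, I/O yield, promote→Q0. Q0=[P3] Q1=[P1,P2] Q2=[]
t=12-14: P3@Q0 runs 2, rem=4, I/O yield, promote→Q0. Q0=[P3] Q1=[P1,P2] Q2=[]
t=14-16: P3@Q0 runs 2, rem=2, I/O yield, promote→Q0. Q0=[P3] Q1=[P1,P2] Q2=[]
t=16-18: P3@Q0 runs 2, rem=0, completes. Q0=[] Q1=[P1,P2] Q2=[]
t=18-21: P1@Q1 runs 3, rem=4, I/O yield, promote→Q0. Q0=[P1] Q1=[P2] Q2=[]
t=21-23: P1@Q0 runs 2, rem=2, quantum used, demote→Q1. Q0=[] Q1=[P2,P1] Q2=[]
t=23-29: P2@Q1 runs 6, rem=0, completes. Q0=[] Q1=[P1] Q2=[]
t=29-31: P1@Q1 runs 2, rem=0, completes. Q0=[] Q1=[] Q2=[]

Answer: P1(0-2) P2(2-4) P3(4-6) P3(6-8) P3(8-10) P3(10-12) P3(12-14) P3(14-16) P3(16-18) P1(18-21) P1(21-23) P2(23-29) P1(29-31)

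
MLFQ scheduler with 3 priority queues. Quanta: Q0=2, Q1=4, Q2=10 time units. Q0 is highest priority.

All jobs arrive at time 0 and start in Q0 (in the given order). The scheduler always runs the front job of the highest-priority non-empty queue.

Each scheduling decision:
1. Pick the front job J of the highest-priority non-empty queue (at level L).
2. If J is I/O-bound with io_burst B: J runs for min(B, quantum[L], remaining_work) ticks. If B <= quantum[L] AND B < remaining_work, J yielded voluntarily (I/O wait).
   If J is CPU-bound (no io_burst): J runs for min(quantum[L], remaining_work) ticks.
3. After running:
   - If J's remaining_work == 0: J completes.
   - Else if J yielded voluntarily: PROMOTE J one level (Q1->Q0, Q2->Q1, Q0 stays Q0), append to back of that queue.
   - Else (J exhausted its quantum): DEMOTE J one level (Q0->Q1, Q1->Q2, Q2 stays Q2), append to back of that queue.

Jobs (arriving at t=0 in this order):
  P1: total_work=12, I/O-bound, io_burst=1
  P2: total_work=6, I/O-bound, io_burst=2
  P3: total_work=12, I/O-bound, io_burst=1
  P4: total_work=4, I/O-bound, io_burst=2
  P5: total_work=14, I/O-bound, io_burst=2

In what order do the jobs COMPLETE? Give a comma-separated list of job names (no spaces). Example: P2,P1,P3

Answer: P4,P2,P5,P1,P3

Derivation:
t=0-1: P1@Q0 runs 1, rem=11, I/O yield, promote→Q0. Q0=[P2,P3,P4,P5,P1] Q1=[] Q2=[]
t=1-3: P2@Q0 runs 2, rem=4, I/O yield, promote→Q0. Q0=[P3,P4,P5,P1,P2] Q1=[] Q2=[]
t=3-4: P3@Q0 runs 1, rem=11, I/O yield, promote→Q0. Q0=[P4,P5,P1,P2,P3] Q1=[] Q2=[]
t=4-6: P4@Q0 runs 2, rem=2, I/O yield, promote→Q0. Q0=[P5,P1,P2,P3,P4] Q1=[] Q2=[]
t=6-8: P5@Q0 runs 2, rem=12, I/O yield, promote→Q0. Q0=[P1,P2,P3,P4,P5] Q1=[] Q2=[]
t=8-9: P1@Q0 runs 1, rem=10, I/O yield, promote→Q0. Q0=[P2,P3,P4,P5,P1] Q1=[] Q2=[]
t=9-11: P2@Q0 runs 2, rem=2, I/O yield, promote→Q0. Q0=[P3,P4,P5,P1,P2] Q1=[] Q2=[]
t=11-12: P3@Q0 runs 1, rem=10, I/O yield, promote→Q0. Q0=[P4,P5,P1,P2,P3] Q1=[] Q2=[]
t=12-14: P4@Q0 runs 2, rem=0, completes. Q0=[P5,P1,P2,P3] Q1=[] Q2=[]
t=14-16: P5@Q0 runs 2, rem=10, I/O yield, promote→Q0. Q0=[P1,P2,P3,P5] Q1=[] Q2=[]
t=16-17: P1@Q0 runs 1, rem=9, I/O yield, promote→Q0. Q0=[P2,P3,P5,P1] Q1=[] Q2=[]
t=17-19: P2@Q0 runs 2, rem=0, completes. Q0=[P3,P5,P1] Q1=[] Q2=[]
t=19-20: P3@Q0 runs 1, rem=9, I/O yield, promote→Q0. Q0=[P5,P1,P3] Q1=[] Q2=[]
t=20-22: P5@Q0 runs 2, rem=8, I/O yield, promote→Q0. Q0=[P1,P3,P5] Q1=[] Q2=[]
t=22-23: P1@Q0 runs 1, rem=8, I/O yield, promote→Q0. Q0=[P3,P5,P1] Q1=[] Q2=[]
t=23-24: P3@Q0 runs 1, rem=8, I/O yield, promote→Q0. Q0=[P5,P1,P3] Q1=[] Q2=[]
t=24-26: P5@Q0 runs 2, rem=6, I/O yield, promote→Q0. Q0=[P1,P3,P5] Q1=[] Q2=[]
t=26-27: P1@Q0 runs 1, rem=7, I/O yield, promote→Q0. Q0=[P3,P5,P1] Q1=[] Q2=[]
t=27-28: P3@Q0 runs 1, rem=7, I/O yield, promote→Q0. Q0=[P5,P1,P3] Q1=[] Q2=[]
t=28-30: P5@Q0 runs 2, rem=4, I/O yield, promote→Q0. Q0=[P1,P3,P5] Q1=[] Q2=[]
t=30-31: P1@Q0 runs 1, rem=6, I/O yield, promote→Q0. Q0=[P3,P5,P1] Q1=[] Q2=[]
t=31-32: P3@Q0 runs 1, rem=6, I/O yield, promote→Q0. Q0=[P5,P1,P3] Q1=[] Q2=[]
t=32-34: P5@Q0 runs 2, rem=2, I/O yield, promote→Q0. Q0=[P1,P3,P5] Q1=[] Q2=[]
t=34-35: P1@Q0 runs 1, rem=5, I/O yield, promote→Q0. Q0=[P3,P5,P1] Q1=[] Q2=[]
t=35-36: P3@Q0 runs 1, rem=5, I/O yield, promote→Q0. Q0=[P5,P1,P3] Q1=[] Q2=[]
t=36-38: P5@Q0 runs 2, rem=0, completes. Q0=[P1,P3] Q1=[] Q2=[]
t=38-39: P1@Q0 runs 1, rem=4, I/O yield, promote→Q0. Q0=[P3,P1] Q1=[] Q2=[]
t=39-40: P3@Q0 runs 1, rem=4, I/O yield, promote→Q0. Q0=[P1,P3] Q1=[] Q2=[]
t=40-41: P1@Q0 runs 1, rem=3, I/O yield, promote→Q0. Q0=[P3,P1] Q1=[] Q2=[]
t=41-42: P3@Q0 runs 1, rem=3, I/O yield, promote→Q0. Q0=[P1,P3] Q1=[] Q2=[]
t=42-43: P1@Q0 runs 1, rem=2, I/O yield, promote→Q0. Q0=[P3,P1] Q1=[] Q2=[]
t=43-44: P3@Q0 runs 1, rem=2, I/O yield, promote→Q0. Q0=[P1,P3] Q1=[] Q2=[]
t=44-45: P1@Q0 runs 1, rem=1, I/O yield, promote→Q0. Q0=[P3,P1] Q1=[] Q2=[]
t=45-46: P3@Q0 runs 1, rem=1, I/O yield, promote→Q0. Q0=[P1,P3] Q1=[] Q2=[]
t=46-47: P1@Q0 runs 1, rem=0, completes. Q0=[P3] Q1=[] Q2=[]
t=47-48: P3@Q0 runs 1, rem=0, completes. Q0=[] Q1=[] Q2=[]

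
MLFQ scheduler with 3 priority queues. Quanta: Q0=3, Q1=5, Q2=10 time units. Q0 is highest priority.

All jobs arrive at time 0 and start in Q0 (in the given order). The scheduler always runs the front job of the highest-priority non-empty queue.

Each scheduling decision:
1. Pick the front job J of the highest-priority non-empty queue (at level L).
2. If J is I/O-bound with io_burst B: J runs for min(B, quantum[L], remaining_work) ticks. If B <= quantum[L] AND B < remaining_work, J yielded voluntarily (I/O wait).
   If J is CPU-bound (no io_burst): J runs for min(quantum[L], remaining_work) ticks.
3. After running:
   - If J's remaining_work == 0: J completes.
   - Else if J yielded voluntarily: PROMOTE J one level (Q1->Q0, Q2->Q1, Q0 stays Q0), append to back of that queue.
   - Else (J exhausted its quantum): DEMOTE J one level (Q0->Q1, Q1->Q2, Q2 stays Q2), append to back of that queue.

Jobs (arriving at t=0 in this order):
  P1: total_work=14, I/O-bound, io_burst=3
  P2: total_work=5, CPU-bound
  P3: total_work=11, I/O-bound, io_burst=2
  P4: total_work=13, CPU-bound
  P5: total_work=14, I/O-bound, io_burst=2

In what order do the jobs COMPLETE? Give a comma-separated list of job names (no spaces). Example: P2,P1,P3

Answer: P1,P3,P5,P2,P4

Derivation:
t=0-3: P1@Q0 runs 3, rem=11, I/O yield, promote→Q0. Q0=[P2,P3,P4,P5,P1] Q1=[] Q2=[]
t=3-6: P2@Q0 runs 3, rem=2, quantum used, demote→Q1. Q0=[P3,P4,P5,P1] Q1=[P2] Q2=[]
t=6-8: P3@Q0 runs 2, rem=9, I/O yield, promote→Q0. Q0=[P4,P5,P1,P3] Q1=[P2] Q2=[]
t=8-11: P4@Q0 runs 3, rem=10, quantum used, demote→Q1. Q0=[P5,P1,P3] Q1=[P2,P4] Q2=[]
t=11-13: P5@Q0 runs 2, rem=12, I/O yield, promote→Q0. Q0=[P1,P3,P5] Q1=[P2,P4] Q2=[]
t=13-16: P1@Q0 runs 3, rem=8, I/O yield, promote→Q0. Q0=[P3,P5,P1] Q1=[P2,P4] Q2=[]
t=16-18: P3@Q0 runs 2, rem=7, I/O yield, promote→Q0. Q0=[P5,P1,P3] Q1=[P2,P4] Q2=[]
t=18-20: P5@Q0 runs 2, rem=10, I/O yield, promote→Q0. Q0=[P1,P3,P5] Q1=[P2,P4] Q2=[]
t=20-23: P1@Q0 runs 3, rem=5, I/O yield, promote→Q0. Q0=[P3,P5,P1] Q1=[P2,P4] Q2=[]
t=23-25: P3@Q0 runs 2, rem=5, I/O yield, promote→Q0. Q0=[P5,P1,P3] Q1=[P2,P4] Q2=[]
t=25-27: P5@Q0 runs 2, rem=8, I/O yield, promote→Q0. Q0=[P1,P3,P5] Q1=[P2,P4] Q2=[]
t=27-30: P1@Q0 runs 3, rem=2, I/O yield, promote→Q0. Q0=[P3,P5,P1] Q1=[P2,P4] Q2=[]
t=30-32: P3@Q0 runs 2, rem=3, I/O yield, promote→Q0. Q0=[P5,P1,P3] Q1=[P2,P4] Q2=[]
t=32-34: P5@Q0 runs 2, rem=6, I/O yield, promote→Q0. Q0=[P1,P3,P5] Q1=[P2,P4] Q2=[]
t=34-36: P1@Q0 runs 2, rem=0, completes. Q0=[P3,P5] Q1=[P2,P4] Q2=[]
t=36-38: P3@Q0 runs 2, rem=1, I/O yield, promote→Q0. Q0=[P5,P3] Q1=[P2,P4] Q2=[]
t=38-40: P5@Q0 runs 2, rem=4, I/O yield, promote→Q0. Q0=[P3,P5] Q1=[P2,P4] Q2=[]
t=40-41: P3@Q0 runs 1, rem=0, completes. Q0=[P5] Q1=[P2,P4] Q2=[]
t=41-43: P5@Q0 runs 2, rem=2, I/O yield, promote→Q0. Q0=[P5] Q1=[P2,P4] Q2=[]
t=43-45: P5@Q0 runs 2, rem=0, completes. Q0=[] Q1=[P2,P4] Q2=[]
t=45-47: P2@Q1 runs 2, rem=0, completes. Q0=[] Q1=[P4] Q2=[]
t=47-52: P4@Q1 runs 5, rem=5, quantum used, demote→Q2. Q0=[] Q1=[] Q2=[P4]
t=52-57: P4@Q2 runs 5, rem=0, completes. Q0=[] Q1=[] Q2=[]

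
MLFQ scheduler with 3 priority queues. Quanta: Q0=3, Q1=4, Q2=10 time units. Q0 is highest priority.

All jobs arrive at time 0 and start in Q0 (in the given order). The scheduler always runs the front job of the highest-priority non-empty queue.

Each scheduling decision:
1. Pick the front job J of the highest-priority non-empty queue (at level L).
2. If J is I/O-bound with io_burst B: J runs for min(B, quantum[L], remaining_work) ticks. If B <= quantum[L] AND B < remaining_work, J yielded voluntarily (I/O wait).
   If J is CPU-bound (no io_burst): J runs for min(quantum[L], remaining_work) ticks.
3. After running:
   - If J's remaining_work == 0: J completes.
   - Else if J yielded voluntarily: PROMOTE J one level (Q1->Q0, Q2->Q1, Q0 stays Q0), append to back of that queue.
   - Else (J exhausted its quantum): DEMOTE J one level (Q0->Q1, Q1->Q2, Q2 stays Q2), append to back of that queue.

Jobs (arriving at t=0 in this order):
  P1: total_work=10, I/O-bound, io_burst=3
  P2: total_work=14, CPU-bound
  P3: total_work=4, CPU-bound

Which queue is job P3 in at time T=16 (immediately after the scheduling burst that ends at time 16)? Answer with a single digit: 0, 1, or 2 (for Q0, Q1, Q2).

t=0-3: P1@Q0 runs 3, rem=7, I/O yield, promote→Q0. Q0=[P2,P3,P1] Q1=[] Q2=[]
t=3-6: P2@Q0 runs 3, rem=11, quantum used, demote→Q1. Q0=[P3,P1] Q1=[P2] Q2=[]
t=6-9: P3@Q0 runs 3, rem=1, quantum used, demote→Q1. Q0=[P1] Q1=[P2,P3] Q2=[]
t=9-12: P1@Q0 runs 3, rem=4, I/O yield, promote→Q0. Q0=[P1] Q1=[P2,P3] Q2=[]
t=12-15: P1@Q0 runs 3, rem=1, I/O yield, promote→Q0. Q0=[P1] Q1=[P2,P3] Q2=[]
t=15-16: P1@Q0 runs 1, rem=0, completes. Q0=[] Q1=[P2,P3] Q2=[]
t=16-20: P2@Q1 runs 4, rem=7, quantum used, demote→Q2. Q0=[] Q1=[P3] Q2=[P2]
t=20-21: P3@Q1 runs 1, rem=0, completes. Q0=[] Q1=[] Q2=[P2]
t=21-28: P2@Q2 runs 7, rem=0, completes. Q0=[] Q1=[] Q2=[]

Answer: 1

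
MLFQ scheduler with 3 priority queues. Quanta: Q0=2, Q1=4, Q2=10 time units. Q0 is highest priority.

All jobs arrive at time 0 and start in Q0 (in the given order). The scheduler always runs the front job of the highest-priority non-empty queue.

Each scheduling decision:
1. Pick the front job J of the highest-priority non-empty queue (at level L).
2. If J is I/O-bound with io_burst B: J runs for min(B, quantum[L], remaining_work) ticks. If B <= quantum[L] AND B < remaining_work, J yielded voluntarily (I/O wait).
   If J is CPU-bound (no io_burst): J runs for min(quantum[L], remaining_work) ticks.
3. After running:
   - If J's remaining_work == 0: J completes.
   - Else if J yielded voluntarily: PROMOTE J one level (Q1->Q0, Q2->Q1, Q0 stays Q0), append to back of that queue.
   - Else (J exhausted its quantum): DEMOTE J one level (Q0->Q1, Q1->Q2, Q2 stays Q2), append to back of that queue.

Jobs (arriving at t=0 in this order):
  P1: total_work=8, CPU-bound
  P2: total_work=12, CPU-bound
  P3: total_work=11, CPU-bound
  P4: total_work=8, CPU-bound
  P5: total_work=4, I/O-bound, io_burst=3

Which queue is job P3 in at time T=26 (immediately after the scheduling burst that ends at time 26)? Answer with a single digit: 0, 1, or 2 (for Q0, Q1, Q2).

t=0-2: P1@Q0 runs 2, rem=6, quantum used, demote→Q1. Q0=[P2,P3,P4,P5] Q1=[P1] Q2=[]
t=2-4: P2@Q0 runs 2, rem=10, quantum used, demote→Q1. Q0=[P3,P4,P5] Q1=[P1,P2] Q2=[]
t=4-6: P3@Q0 runs 2, rem=9, quantum used, demote→Q1. Q0=[P4,P5] Q1=[P1,P2,P3] Q2=[]
t=6-8: P4@Q0 runs 2, rem=6, quantum used, demote→Q1. Q0=[P5] Q1=[P1,P2,P3,P4] Q2=[]
t=8-10: P5@Q0 runs 2, rem=2, quantum used, demote→Q1. Q0=[] Q1=[P1,P2,P3,P4,P5] Q2=[]
t=10-14: P1@Q1 runs 4, rem=2, quantum used, demote→Q2. Q0=[] Q1=[P2,P3,P4,P5] Q2=[P1]
t=14-18: P2@Q1 runs 4, rem=6, quantum used, demote→Q2. Q0=[] Q1=[P3,P4,P5] Q2=[P1,P2]
t=18-22: P3@Q1 runs 4, rem=5, quantum used, demote→Q2. Q0=[] Q1=[P4,P5] Q2=[P1,P2,P3]
t=22-26: P4@Q1 runs 4, rem=2, quantum used, demote→Q2. Q0=[] Q1=[P5] Q2=[P1,P2,P3,P4]
t=26-28: P5@Q1 runs 2, rem=0, completes. Q0=[] Q1=[] Q2=[P1,P2,P3,P4]
t=28-30: P1@Q2 runs 2, rem=0, completes. Q0=[] Q1=[] Q2=[P2,P3,P4]
t=30-36: P2@Q2 runs 6, rem=0, completes. Q0=[] Q1=[] Q2=[P3,P4]
t=36-41: P3@Q2 runs 5, rem=0, completes. Q0=[] Q1=[] Q2=[P4]
t=41-43: P4@Q2 runs 2, rem=0, completes. Q0=[] Q1=[] Q2=[]

Answer: 2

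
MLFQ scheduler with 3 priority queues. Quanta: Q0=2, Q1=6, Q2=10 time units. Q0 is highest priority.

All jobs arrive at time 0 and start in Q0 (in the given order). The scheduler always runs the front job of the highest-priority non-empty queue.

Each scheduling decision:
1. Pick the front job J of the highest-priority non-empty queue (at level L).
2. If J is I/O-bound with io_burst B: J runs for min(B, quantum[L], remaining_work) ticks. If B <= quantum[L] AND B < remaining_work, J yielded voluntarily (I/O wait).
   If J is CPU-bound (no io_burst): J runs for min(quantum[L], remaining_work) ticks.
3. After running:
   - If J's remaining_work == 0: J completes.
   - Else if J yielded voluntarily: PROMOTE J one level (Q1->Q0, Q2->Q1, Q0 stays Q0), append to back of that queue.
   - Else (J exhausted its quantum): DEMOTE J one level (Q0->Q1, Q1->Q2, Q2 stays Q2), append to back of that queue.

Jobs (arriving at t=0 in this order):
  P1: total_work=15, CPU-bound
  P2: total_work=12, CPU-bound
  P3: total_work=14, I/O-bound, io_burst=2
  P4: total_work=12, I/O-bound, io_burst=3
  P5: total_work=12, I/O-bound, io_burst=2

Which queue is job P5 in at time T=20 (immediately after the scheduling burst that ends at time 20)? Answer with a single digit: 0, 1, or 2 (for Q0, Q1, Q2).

Answer: 0

Derivation:
t=0-2: P1@Q0 runs 2, rem=13, quantum used, demote→Q1. Q0=[P2,P3,P4,P5] Q1=[P1] Q2=[]
t=2-4: P2@Q0 runs 2, rem=10, quantum used, demote→Q1. Q0=[P3,P4,P5] Q1=[P1,P2] Q2=[]
t=4-6: P3@Q0 runs 2, rem=12, I/O yield, promote→Q0. Q0=[P4,P5,P3] Q1=[P1,P2] Q2=[]
t=6-8: P4@Q0 runs 2, rem=10, quantum used, demote→Q1. Q0=[P5,P3] Q1=[P1,P2,P4] Q2=[]
t=8-10: P5@Q0 runs 2, rem=10, I/O yield, promote→Q0. Q0=[P3,P5] Q1=[P1,P2,P4] Q2=[]
t=10-12: P3@Q0 runs 2, rem=10, I/O yield, promote→Q0. Q0=[P5,P3] Q1=[P1,P2,P4] Q2=[]
t=12-14: P5@Q0 runs 2, rem=8, I/O yield, promote→Q0. Q0=[P3,P5] Q1=[P1,P2,P4] Q2=[]
t=14-16: P3@Q0 runs 2, rem=8, I/O yield, promote→Q0. Q0=[P5,P3] Q1=[P1,P2,P4] Q2=[]
t=16-18: P5@Q0 runs 2, rem=6, I/O yield, promote→Q0. Q0=[P3,P5] Q1=[P1,P2,P4] Q2=[]
t=18-20: P3@Q0 runs 2, rem=6, I/O yield, promote→Q0. Q0=[P5,P3] Q1=[P1,P2,P4] Q2=[]
t=20-22: P5@Q0 runs 2, rem=4, I/O yield, promote→Q0. Q0=[P3,P5] Q1=[P1,P2,P4] Q2=[]
t=22-24: P3@Q0 runs 2, rem=4, I/O yield, promote→Q0. Q0=[P5,P3] Q1=[P1,P2,P4] Q2=[]
t=24-26: P5@Q0 runs 2, rem=2, I/O yield, promote→Q0. Q0=[P3,P5] Q1=[P1,P2,P4] Q2=[]
t=26-28: P3@Q0 runs 2, rem=2, I/O yield, promote→Q0. Q0=[P5,P3] Q1=[P1,P2,P4] Q2=[]
t=28-30: P5@Q0 runs 2, rem=0, completes. Q0=[P3] Q1=[P1,P2,P4] Q2=[]
t=30-32: P3@Q0 runs 2, rem=0, completes. Q0=[] Q1=[P1,P2,P4] Q2=[]
t=32-38: P1@Q1 runs 6, rem=7, quantum used, demote→Q2. Q0=[] Q1=[P2,P4] Q2=[P1]
t=38-44: P2@Q1 runs 6, rem=4, quantum used, demote→Q2. Q0=[] Q1=[P4] Q2=[P1,P2]
t=44-47: P4@Q1 runs 3, rem=7, I/O yield, promote→Q0. Q0=[P4] Q1=[] Q2=[P1,P2]
t=47-49: P4@Q0 runs 2, rem=5, quantum used, demote→Q1. Q0=[] Q1=[P4] Q2=[P1,P2]
t=49-52: P4@Q1 runs 3, rem=2, I/O yield, promote→Q0. Q0=[P4] Q1=[] Q2=[P1,P2]
t=52-54: P4@Q0 runs 2, rem=0, completes. Q0=[] Q1=[] Q2=[P1,P2]
t=54-61: P1@Q2 runs 7, rem=0, completes. Q0=[] Q1=[] Q2=[P2]
t=61-65: P2@Q2 runs 4, rem=0, completes. Q0=[] Q1=[] Q2=[]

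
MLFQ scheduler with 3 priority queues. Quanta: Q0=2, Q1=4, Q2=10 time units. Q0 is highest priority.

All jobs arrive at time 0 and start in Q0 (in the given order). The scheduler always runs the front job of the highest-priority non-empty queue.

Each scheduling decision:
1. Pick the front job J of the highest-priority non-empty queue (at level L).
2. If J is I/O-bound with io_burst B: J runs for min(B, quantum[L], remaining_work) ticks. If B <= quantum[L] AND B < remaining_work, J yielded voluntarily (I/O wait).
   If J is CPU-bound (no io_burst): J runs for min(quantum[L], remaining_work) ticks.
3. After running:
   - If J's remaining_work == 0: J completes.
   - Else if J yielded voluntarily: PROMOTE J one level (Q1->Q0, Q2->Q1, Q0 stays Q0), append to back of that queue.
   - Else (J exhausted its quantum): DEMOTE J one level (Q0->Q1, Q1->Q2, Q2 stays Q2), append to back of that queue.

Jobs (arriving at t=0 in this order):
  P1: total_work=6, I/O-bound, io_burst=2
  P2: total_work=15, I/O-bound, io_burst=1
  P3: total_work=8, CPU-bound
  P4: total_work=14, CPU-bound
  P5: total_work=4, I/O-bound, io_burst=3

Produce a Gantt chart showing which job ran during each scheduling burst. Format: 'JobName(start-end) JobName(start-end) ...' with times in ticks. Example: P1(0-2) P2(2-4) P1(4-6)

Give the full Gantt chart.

Answer: P1(0-2) P2(2-3) P3(3-5) P4(5-7) P5(7-9) P1(9-11) P2(11-12) P1(12-14) P2(14-15) P2(15-16) P2(16-17) P2(17-18) P2(18-19) P2(19-20) P2(20-21) P2(21-22) P2(22-23) P2(23-24) P2(24-25) P2(25-26) P2(26-27) P3(27-31) P4(31-35) P5(35-37) P3(37-39) P4(39-47)

Derivation:
t=0-2: P1@Q0 runs 2, rem=4, I/O yield, promote→Q0. Q0=[P2,P3,P4,P5,P1] Q1=[] Q2=[]
t=2-3: P2@Q0 runs 1, rem=14, I/O yield, promote→Q0. Q0=[P3,P4,P5,P1,P2] Q1=[] Q2=[]
t=3-5: P3@Q0 runs 2, rem=6, quantum used, demote→Q1. Q0=[P4,P5,P1,P2] Q1=[P3] Q2=[]
t=5-7: P4@Q0 runs 2, rem=12, quantum used, demote→Q1. Q0=[P5,P1,P2] Q1=[P3,P4] Q2=[]
t=7-9: P5@Q0 runs 2, rem=2, quantum used, demote→Q1. Q0=[P1,P2] Q1=[P3,P4,P5] Q2=[]
t=9-11: P1@Q0 runs 2, rem=2, I/O yield, promote→Q0. Q0=[P2,P1] Q1=[P3,P4,P5] Q2=[]
t=11-12: P2@Q0 runs 1, rem=13, I/O yield, promote→Q0. Q0=[P1,P2] Q1=[P3,P4,P5] Q2=[]
t=12-14: P1@Q0 runs 2, rem=0, completes. Q0=[P2] Q1=[P3,P4,P5] Q2=[]
t=14-15: P2@Q0 runs 1, rem=12, I/O yield, promote→Q0. Q0=[P2] Q1=[P3,P4,P5] Q2=[]
t=15-16: P2@Q0 runs 1, rem=11, I/O yield, promote→Q0. Q0=[P2] Q1=[P3,P4,P5] Q2=[]
t=16-17: P2@Q0 runs 1, rem=10, I/O yield, promote→Q0. Q0=[P2] Q1=[P3,P4,P5] Q2=[]
t=17-18: P2@Q0 runs 1, rem=9, I/O yield, promote→Q0. Q0=[P2] Q1=[P3,P4,P5] Q2=[]
t=18-19: P2@Q0 runs 1, rem=8, I/O yield, promote→Q0. Q0=[P2] Q1=[P3,P4,P5] Q2=[]
t=19-20: P2@Q0 runs 1, rem=7, I/O yield, promote→Q0. Q0=[P2] Q1=[P3,P4,P5] Q2=[]
t=20-21: P2@Q0 runs 1, rem=6, I/O yield, promote→Q0. Q0=[P2] Q1=[P3,P4,P5] Q2=[]
t=21-22: P2@Q0 runs 1, rem=5, I/O yield, promote→Q0. Q0=[P2] Q1=[P3,P4,P5] Q2=[]
t=22-23: P2@Q0 runs 1, rem=4, I/O yield, promote→Q0. Q0=[P2] Q1=[P3,P4,P5] Q2=[]
t=23-24: P2@Q0 runs 1, rem=3, I/O yield, promote→Q0. Q0=[P2] Q1=[P3,P4,P5] Q2=[]
t=24-25: P2@Q0 runs 1, rem=2, I/O yield, promote→Q0. Q0=[P2] Q1=[P3,P4,P5] Q2=[]
t=25-26: P2@Q0 runs 1, rem=1, I/O yield, promote→Q0. Q0=[P2] Q1=[P3,P4,P5] Q2=[]
t=26-27: P2@Q0 runs 1, rem=0, completes. Q0=[] Q1=[P3,P4,P5] Q2=[]
t=27-31: P3@Q1 runs 4, rem=2, quantum used, demote→Q2. Q0=[] Q1=[P4,P5] Q2=[P3]
t=31-35: P4@Q1 runs 4, rem=8, quantum used, demote→Q2. Q0=[] Q1=[P5] Q2=[P3,P4]
t=35-37: P5@Q1 runs 2, rem=0, completes. Q0=[] Q1=[] Q2=[P3,P4]
t=37-39: P3@Q2 runs 2, rem=0, completes. Q0=[] Q1=[] Q2=[P4]
t=39-47: P4@Q2 runs 8, rem=0, completes. Q0=[] Q1=[] Q2=[]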